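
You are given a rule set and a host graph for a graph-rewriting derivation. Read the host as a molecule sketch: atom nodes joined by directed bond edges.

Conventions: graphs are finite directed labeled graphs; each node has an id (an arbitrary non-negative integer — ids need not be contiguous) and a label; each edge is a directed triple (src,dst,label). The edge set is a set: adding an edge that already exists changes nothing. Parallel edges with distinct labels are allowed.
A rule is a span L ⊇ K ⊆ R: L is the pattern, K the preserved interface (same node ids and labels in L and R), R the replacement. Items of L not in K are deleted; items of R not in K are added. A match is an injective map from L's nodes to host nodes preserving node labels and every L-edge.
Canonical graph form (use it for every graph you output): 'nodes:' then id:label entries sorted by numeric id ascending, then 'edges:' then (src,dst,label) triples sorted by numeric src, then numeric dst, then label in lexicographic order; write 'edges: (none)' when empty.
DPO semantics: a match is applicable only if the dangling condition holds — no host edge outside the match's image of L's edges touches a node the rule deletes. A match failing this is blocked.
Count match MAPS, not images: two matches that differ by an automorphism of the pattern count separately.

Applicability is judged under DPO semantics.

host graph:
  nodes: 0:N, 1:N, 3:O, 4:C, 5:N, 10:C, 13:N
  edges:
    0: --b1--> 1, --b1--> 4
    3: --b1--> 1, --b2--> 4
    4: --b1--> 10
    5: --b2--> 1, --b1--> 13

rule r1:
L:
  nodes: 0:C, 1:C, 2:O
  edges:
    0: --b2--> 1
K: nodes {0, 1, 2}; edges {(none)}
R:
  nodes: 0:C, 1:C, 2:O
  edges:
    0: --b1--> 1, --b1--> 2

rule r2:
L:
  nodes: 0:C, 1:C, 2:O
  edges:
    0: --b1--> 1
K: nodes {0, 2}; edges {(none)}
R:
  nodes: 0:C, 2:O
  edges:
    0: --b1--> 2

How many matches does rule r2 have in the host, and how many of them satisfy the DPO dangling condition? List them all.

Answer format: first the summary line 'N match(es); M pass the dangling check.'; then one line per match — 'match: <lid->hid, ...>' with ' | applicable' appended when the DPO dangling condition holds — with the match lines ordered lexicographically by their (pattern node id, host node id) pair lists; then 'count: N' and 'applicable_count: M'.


1 match(es); 1 pass the dangling check.
match: 0->4, 1->10, 2->3 | applicable
count: 1
applicable_count: 1


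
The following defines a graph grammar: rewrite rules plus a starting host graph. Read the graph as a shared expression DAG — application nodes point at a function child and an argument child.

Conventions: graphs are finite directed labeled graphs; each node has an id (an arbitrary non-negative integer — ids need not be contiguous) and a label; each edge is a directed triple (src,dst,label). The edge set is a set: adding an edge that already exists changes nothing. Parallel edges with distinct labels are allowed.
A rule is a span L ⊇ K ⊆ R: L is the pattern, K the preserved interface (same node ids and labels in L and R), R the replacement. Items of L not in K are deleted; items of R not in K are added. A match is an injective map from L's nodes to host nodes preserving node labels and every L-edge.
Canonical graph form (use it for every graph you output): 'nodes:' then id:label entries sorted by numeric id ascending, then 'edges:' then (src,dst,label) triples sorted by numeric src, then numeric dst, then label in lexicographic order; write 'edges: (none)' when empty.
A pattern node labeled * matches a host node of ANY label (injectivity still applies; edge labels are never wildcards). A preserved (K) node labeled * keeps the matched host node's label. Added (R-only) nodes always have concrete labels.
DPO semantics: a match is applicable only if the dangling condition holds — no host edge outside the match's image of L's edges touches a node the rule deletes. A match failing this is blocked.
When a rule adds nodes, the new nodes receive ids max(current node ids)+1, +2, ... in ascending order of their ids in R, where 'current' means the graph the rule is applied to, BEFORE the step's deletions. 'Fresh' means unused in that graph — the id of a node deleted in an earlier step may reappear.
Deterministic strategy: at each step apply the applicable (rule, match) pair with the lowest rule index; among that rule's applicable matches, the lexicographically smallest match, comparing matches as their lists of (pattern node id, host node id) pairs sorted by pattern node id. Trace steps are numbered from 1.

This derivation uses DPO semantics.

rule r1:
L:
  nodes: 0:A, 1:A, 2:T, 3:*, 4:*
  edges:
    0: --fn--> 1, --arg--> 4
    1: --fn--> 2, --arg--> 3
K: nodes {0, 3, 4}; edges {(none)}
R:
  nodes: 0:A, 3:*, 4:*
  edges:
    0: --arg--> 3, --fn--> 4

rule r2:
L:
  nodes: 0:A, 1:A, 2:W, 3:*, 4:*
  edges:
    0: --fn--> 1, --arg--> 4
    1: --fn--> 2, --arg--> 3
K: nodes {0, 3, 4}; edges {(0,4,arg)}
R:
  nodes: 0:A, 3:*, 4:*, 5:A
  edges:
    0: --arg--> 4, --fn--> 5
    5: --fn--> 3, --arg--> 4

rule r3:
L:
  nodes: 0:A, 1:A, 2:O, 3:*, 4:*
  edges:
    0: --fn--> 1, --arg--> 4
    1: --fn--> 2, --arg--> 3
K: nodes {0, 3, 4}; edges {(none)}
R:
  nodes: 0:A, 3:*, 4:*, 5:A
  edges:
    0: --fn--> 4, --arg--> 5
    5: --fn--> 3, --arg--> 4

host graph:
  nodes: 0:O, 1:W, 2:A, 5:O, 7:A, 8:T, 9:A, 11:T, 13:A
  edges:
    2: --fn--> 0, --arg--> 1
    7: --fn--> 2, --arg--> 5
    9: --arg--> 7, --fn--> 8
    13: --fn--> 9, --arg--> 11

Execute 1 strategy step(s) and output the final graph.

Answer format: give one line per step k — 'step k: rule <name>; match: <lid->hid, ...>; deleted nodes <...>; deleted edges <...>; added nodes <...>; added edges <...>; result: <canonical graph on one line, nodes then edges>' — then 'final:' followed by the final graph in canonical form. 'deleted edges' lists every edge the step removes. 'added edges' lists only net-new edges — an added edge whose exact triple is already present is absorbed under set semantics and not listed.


step 1: rule r1; match: 0->13, 1->9, 2->8, 3->7, 4->11; deleted nodes 8, 9; deleted edges (9,7,arg); (9,8,fn); (13,9,fn); (13,11,arg); added nodes (none); added edges (13,7,arg); (13,11,fn); result: nodes: 0:O, 1:W, 2:A, 5:O, 7:A, 11:T, 13:A edges: (2,0,fn); (2,1,arg); (7,2,fn); (7,5,arg); (13,7,arg); (13,11,fn)
final:
nodes: 0:O, 1:W, 2:A, 5:O, 7:A, 11:T, 13:A
edges: (2,0,fn); (2,1,arg); (7,2,fn); (7,5,arg); (13,7,arg); (13,11,fn)


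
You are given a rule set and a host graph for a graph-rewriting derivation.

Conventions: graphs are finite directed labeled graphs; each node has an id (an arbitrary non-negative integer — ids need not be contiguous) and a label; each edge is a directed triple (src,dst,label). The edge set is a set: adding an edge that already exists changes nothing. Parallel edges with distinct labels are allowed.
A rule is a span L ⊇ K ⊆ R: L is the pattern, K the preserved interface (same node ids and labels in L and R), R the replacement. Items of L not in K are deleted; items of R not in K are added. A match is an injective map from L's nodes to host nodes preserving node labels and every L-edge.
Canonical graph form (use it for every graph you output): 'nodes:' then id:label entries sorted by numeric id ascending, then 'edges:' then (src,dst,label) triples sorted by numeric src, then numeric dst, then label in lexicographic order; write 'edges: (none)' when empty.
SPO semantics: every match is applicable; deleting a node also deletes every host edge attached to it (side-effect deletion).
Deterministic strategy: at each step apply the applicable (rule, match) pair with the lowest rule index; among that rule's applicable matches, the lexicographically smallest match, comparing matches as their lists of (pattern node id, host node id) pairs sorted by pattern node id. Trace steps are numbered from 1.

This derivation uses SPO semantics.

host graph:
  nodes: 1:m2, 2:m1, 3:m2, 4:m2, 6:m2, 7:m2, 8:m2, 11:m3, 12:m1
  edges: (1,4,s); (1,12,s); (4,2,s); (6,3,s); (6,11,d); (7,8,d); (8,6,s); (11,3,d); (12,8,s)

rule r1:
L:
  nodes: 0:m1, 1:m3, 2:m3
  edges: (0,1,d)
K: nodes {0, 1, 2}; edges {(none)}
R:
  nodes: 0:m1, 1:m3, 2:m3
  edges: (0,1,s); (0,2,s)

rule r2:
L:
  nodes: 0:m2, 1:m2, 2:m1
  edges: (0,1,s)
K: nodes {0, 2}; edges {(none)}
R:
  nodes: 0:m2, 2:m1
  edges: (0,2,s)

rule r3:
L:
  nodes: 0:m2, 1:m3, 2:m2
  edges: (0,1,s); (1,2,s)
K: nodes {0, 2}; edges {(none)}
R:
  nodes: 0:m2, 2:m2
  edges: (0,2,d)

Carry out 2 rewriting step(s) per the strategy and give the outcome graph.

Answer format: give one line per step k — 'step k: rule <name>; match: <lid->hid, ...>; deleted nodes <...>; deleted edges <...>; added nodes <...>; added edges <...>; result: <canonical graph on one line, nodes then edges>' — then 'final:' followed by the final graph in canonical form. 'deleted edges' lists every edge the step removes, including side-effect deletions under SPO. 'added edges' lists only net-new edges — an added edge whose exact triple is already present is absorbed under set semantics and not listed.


step 1: rule r2; match: 0->1, 1->4, 2->2; deleted nodes 4; deleted edges (1,4,s); (4,2,s); added nodes (none); added edges (1,2,s); result: nodes: 1:m2, 2:m1, 3:m2, 6:m2, 7:m2, 8:m2, 11:m3, 12:m1 edges: (1,2,s); (1,12,s); (6,3,s); (6,11,d); (7,8,d); (8,6,s); (11,3,d); (12,8,s)
step 2: rule r2; match: 0->6, 1->3, 2->2; deleted nodes 3; deleted edges (6,3,s); (11,3,d); added nodes (none); added edges (6,2,s); result: nodes: 1:m2, 2:m1, 6:m2, 7:m2, 8:m2, 11:m3, 12:m1 edges: (1,2,s); (1,12,s); (6,2,s); (6,11,d); (7,8,d); (8,6,s); (12,8,s)
final:
nodes: 1:m2, 2:m1, 6:m2, 7:m2, 8:m2, 11:m3, 12:m1
edges: (1,2,s); (1,12,s); (6,2,s); (6,11,d); (7,8,d); (8,6,s); (12,8,s)


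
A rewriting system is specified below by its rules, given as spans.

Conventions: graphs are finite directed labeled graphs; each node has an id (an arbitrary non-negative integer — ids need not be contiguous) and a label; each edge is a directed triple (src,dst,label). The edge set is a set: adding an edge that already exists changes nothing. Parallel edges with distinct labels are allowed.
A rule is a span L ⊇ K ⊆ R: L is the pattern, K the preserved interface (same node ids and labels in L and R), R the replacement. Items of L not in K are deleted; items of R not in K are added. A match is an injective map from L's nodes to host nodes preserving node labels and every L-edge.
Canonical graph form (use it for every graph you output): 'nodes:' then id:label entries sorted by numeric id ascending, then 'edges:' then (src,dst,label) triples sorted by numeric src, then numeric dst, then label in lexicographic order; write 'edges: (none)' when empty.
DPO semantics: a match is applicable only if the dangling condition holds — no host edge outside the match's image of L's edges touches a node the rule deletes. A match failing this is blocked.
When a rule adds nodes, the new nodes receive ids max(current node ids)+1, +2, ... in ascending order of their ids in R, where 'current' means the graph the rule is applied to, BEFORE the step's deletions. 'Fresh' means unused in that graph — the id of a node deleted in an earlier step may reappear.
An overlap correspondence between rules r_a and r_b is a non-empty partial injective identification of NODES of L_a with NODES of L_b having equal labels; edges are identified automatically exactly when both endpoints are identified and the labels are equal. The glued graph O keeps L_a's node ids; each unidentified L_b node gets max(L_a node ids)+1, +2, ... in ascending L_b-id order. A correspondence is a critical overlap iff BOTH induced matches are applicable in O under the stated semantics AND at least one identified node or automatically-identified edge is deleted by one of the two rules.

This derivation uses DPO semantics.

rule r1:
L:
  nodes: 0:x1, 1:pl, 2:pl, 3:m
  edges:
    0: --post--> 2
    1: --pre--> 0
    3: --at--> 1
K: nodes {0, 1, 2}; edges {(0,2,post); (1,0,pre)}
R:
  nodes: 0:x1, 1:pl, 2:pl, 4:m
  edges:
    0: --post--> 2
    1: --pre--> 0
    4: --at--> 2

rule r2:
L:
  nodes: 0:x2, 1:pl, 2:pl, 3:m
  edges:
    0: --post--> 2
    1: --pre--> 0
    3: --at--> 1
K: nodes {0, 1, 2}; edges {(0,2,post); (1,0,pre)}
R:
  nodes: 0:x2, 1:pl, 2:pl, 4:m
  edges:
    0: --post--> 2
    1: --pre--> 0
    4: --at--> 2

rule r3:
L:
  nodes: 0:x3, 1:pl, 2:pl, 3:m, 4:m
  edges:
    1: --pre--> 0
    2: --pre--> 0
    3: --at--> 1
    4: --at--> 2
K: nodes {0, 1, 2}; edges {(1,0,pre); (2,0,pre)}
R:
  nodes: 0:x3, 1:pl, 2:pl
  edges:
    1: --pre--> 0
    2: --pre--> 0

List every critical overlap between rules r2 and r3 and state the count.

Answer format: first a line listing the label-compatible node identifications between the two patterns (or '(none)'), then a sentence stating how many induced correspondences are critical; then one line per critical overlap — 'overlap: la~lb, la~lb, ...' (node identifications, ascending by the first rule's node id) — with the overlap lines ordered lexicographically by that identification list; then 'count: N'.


label-compatible node identifications between L(r2) and L(r3): 1~1, 1~2, 2~1, 2~2, 3~3, 3~4
4 of the induced correspondences are critical overlaps of r2 and r3.
overlap: 1~1, 2~2, 3~3
overlap: 1~1, 3~3
overlap: 1~2, 2~1, 3~4
overlap: 1~2, 3~4
count: 4


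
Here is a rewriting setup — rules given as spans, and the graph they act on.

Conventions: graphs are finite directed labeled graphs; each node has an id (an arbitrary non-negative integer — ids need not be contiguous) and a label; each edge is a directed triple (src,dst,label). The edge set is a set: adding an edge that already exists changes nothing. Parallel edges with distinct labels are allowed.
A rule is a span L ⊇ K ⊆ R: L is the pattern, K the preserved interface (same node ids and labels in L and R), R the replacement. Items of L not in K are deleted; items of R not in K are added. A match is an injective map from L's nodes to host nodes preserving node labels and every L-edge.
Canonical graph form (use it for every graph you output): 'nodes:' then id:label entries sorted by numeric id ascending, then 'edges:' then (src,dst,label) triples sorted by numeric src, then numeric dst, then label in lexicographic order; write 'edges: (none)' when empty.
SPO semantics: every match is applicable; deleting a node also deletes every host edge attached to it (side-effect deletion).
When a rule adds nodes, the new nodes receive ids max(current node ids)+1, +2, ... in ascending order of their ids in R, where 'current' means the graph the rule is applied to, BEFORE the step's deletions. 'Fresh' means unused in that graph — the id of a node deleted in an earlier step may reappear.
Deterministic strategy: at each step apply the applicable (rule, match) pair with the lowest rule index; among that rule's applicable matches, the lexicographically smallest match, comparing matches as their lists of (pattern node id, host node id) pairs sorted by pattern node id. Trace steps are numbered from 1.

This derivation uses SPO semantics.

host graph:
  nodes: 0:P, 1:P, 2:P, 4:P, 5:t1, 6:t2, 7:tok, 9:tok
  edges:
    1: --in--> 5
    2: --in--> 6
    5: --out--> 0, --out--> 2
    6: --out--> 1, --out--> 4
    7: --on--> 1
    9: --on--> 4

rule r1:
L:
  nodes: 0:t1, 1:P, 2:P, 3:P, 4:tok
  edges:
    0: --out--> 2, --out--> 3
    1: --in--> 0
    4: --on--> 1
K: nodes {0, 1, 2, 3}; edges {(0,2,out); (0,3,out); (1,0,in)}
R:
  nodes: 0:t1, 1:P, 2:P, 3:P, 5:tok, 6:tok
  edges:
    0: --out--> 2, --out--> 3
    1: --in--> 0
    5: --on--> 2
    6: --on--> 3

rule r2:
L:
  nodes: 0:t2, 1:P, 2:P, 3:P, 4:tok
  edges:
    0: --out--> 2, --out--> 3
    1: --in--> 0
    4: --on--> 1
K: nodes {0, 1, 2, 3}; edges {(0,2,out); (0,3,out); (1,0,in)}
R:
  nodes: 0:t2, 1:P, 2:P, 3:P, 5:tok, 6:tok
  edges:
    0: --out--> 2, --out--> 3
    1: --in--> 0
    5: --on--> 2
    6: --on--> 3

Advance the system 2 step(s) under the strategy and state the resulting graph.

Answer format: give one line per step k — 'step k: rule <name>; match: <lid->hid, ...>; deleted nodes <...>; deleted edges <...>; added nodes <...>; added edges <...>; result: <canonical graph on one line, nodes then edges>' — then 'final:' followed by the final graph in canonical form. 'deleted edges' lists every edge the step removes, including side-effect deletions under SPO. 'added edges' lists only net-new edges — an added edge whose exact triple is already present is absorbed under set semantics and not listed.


step 1: rule r1; match: 0->5, 1->1, 2->0, 3->2, 4->7; deleted nodes 7; deleted edges (7,1,on); added nodes 10, 11; added edges (10,0,on); (11,2,on); result: nodes: 0:P, 1:P, 2:P, 4:P, 5:t1, 6:t2, 9:tok, 10:tok, 11:tok edges: (1,5,in); (2,6,in); (5,0,out); (5,2,out); (6,1,out); (6,4,out); (9,4,on); (10,0,on); (11,2,on)
step 2: rule r2; match: 0->6, 1->2, 2->1, 3->4, 4->11; deleted nodes 11; deleted edges (11,2,on); added nodes 12, 13; added edges (12,1,on); (13,4,on); result: nodes: 0:P, 1:P, 2:P, 4:P, 5:t1, 6:t2, 9:tok, 10:tok, 12:tok, 13:tok edges: (1,5,in); (2,6,in); (5,0,out); (5,2,out); (6,1,out); (6,4,out); (9,4,on); (10,0,on); (12,1,on); (13,4,on)
final:
nodes: 0:P, 1:P, 2:P, 4:P, 5:t1, 6:t2, 9:tok, 10:tok, 12:tok, 13:tok
edges: (1,5,in); (2,6,in); (5,0,out); (5,2,out); (6,1,out); (6,4,out); (9,4,on); (10,0,on); (12,1,on); (13,4,on)


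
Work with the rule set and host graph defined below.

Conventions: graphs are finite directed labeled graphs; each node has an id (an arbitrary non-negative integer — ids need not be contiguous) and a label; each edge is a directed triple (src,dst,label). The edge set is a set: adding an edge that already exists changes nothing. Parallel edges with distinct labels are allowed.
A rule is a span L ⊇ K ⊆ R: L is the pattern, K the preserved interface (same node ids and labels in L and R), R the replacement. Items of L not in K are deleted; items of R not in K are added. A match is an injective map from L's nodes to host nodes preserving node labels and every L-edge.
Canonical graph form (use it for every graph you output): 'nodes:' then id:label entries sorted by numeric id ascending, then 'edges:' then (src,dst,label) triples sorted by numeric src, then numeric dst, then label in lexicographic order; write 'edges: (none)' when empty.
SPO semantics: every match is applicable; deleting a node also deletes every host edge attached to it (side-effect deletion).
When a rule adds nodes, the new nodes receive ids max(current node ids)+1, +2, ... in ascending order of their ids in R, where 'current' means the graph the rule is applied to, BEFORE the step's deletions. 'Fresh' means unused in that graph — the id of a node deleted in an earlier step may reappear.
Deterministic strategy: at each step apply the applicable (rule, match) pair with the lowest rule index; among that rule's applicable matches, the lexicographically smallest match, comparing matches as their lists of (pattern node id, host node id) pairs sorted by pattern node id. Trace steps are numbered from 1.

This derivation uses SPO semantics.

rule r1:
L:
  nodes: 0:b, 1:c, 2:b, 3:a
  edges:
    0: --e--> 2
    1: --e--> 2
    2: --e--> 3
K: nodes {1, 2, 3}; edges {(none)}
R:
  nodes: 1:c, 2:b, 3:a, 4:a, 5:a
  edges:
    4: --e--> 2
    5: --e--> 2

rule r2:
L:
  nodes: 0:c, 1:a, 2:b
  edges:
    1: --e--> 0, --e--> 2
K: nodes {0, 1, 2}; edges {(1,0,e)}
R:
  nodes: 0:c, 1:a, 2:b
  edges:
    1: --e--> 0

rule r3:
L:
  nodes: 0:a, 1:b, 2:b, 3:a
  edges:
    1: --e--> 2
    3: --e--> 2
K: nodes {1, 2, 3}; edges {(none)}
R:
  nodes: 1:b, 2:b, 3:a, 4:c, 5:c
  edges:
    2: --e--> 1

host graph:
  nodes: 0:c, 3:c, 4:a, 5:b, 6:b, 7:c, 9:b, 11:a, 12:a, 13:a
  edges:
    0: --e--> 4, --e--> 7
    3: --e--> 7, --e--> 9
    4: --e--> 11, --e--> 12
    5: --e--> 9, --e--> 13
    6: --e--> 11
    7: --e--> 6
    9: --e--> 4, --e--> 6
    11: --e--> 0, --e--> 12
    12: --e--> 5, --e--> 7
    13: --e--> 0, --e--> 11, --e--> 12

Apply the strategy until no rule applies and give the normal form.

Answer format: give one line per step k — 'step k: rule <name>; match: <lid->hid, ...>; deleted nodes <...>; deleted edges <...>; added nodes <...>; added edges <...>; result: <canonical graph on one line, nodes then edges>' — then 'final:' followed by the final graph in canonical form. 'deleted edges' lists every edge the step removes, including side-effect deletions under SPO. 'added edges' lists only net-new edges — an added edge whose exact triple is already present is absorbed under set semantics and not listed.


step 1: rule r1; match: 0->5, 1->3, 2->9, 3->4; deleted nodes 5; deleted edges (3,9,e); (5,9,e); (5,13,e); (9,4,e); (12,5,e); added nodes 14, 15; added edges (14,9,e); (15,9,e); result: nodes: 0:c, 3:c, 4:a, 6:b, 7:c, 9:b, 11:a, 12:a, 13:a, 14:a, 15:a edges: (0,4,e); (0,7,e); (3,7,e); (4,11,e); (4,12,e); (6,11,e); (7,6,e); (9,6,e); (11,0,e); (11,12,e); (12,7,e); (13,0,e); (13,11,e); (13,12,e); (14,9,e); (15,9,e)
step 2: rule r1; match: 0->9, 1->7, 2->6, 3->11; deleted nodes 9; deleted edges (6,11,e); (7,6,e); (9,6,e); (14,9,e); (15,9,e); added nodes 16, 17; added edges (16,6,e); (17,6,e); result: nodes: 0:c, 3:c, 4:a, 6:b, 7:c, 11:a, 12:a, 13:a, 14:a, 15:a, 16:a, 17:a edges: (0,4,e); (0,7,e); (3,7,e); (4,11,e); (4,12,e); (11,0,e); (11,12,e); (12,7,e); (13,0,e); (13,11,e); (13,12,e); (16,6,e); (17,6,e)
final:
nodes: 0:c, 3:c, 4:a, 6:b, 7:c, 11:a, 12:a, 13:a, 14:a, 15:a, 16:a, 17:a
edges: (0,4,e); (0,7,e); (3,7,e); (4,11,e); (4,12,e); (11,0,e); (11,12,e); (12,7,e); (13,0,e); (13,11,e); (13,12,e); (16,6,e); (17,6,e)


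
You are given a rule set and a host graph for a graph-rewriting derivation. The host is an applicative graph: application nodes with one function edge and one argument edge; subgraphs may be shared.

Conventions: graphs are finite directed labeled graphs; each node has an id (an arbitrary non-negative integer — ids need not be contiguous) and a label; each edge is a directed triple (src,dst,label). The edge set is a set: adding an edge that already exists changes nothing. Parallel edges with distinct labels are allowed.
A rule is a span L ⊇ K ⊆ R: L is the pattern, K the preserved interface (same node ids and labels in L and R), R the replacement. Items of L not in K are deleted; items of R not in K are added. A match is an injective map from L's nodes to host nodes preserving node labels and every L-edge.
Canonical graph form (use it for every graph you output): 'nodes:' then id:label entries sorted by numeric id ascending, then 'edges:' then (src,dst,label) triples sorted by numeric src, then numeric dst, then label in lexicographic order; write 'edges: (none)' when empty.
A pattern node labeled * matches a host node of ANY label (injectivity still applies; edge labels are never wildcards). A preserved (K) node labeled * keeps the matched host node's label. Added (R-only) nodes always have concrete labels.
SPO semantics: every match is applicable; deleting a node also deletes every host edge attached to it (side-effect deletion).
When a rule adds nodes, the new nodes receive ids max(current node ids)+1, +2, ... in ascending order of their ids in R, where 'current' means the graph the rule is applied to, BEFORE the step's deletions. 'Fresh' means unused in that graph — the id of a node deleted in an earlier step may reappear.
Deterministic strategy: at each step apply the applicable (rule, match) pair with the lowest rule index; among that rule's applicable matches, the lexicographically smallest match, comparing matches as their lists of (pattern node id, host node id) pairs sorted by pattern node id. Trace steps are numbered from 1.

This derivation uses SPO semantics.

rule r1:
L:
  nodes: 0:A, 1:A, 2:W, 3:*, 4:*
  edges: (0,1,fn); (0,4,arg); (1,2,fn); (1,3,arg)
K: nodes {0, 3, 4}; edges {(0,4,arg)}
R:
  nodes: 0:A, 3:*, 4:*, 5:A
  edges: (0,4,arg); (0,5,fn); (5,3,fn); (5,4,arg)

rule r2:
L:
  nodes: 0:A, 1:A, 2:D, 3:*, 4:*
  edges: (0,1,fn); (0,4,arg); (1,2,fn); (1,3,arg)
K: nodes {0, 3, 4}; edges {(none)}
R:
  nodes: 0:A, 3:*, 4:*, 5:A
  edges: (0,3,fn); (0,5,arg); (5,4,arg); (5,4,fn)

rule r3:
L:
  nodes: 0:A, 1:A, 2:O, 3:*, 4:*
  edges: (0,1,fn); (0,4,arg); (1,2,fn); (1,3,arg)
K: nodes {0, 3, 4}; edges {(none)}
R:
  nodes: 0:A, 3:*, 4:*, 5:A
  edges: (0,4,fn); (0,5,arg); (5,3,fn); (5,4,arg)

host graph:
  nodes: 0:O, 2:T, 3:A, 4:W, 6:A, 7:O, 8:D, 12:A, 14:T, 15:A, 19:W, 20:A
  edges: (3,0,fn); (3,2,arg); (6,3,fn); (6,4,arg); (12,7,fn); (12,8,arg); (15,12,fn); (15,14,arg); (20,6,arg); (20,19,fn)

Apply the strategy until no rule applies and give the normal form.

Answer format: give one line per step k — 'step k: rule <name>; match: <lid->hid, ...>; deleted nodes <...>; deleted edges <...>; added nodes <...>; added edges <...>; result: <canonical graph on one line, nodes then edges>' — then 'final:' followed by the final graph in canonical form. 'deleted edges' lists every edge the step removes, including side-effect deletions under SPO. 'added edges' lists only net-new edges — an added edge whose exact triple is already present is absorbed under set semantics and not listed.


step 1: rule r3; match: 0->6, 1->3, 2->0, 3->2, 4->4; deleted nodes 0, 3; deleted edges (3,0,fn); (3,2,arg); (6,3,fn); (6,4,arg); added nodes 21; added edges (6,4,fn); (6,21,arg); (21,2,fn); (21,4,arg); result: nodes: 2:T, 4:W, 6:A, 7:O, 8:D, 12:A, 14:T, 15:A, 19:W, 20:A, 21:A edges: (6,4,fn); (6,21,arg); (12,7,fn); (12,8,arg); (15,12,fn); (15,14,arg); (20,6,arg); (20,19,fn); (21,2,fn); (21,4,arg)
step 2: rule r3; match: 0->15, 1->12, 2->7, 3->8, 4->14; deleted nodes 7, 12; deleted edges (12,7,fn); (12,8,arg); (15,12,fn); (15,14,arg); added nodes 22; added edges (15,14,fn); (15,22,arg); (22,8,fn); (22,14,arg); result: nodes: 2:T, 4:W, 6:A, 8:D, 14:T, 15:A, 19:W, 20:A, 21:A, 22:A edges: (6,4,fn); (6,21,arg); (15,14,fn); (15,22,arg); (20,6,arg); (20,19,fn); (21,2,fn); (21,4,arg); (22,8,fn); (22,14,arg)
final:
nodes: 2:T, 4:W, 6:A, 8:D, 14:T, 15:A, 19:W, 20:A, 21:A, 22:A
edges: (6,4,fn); (6,21,arg); (15,14,fn); (15,22,arg); (20,6,arg); (20,19,fn); (21,2,fn); (21,4,arg); (22,8,fn); (22,14,arg)


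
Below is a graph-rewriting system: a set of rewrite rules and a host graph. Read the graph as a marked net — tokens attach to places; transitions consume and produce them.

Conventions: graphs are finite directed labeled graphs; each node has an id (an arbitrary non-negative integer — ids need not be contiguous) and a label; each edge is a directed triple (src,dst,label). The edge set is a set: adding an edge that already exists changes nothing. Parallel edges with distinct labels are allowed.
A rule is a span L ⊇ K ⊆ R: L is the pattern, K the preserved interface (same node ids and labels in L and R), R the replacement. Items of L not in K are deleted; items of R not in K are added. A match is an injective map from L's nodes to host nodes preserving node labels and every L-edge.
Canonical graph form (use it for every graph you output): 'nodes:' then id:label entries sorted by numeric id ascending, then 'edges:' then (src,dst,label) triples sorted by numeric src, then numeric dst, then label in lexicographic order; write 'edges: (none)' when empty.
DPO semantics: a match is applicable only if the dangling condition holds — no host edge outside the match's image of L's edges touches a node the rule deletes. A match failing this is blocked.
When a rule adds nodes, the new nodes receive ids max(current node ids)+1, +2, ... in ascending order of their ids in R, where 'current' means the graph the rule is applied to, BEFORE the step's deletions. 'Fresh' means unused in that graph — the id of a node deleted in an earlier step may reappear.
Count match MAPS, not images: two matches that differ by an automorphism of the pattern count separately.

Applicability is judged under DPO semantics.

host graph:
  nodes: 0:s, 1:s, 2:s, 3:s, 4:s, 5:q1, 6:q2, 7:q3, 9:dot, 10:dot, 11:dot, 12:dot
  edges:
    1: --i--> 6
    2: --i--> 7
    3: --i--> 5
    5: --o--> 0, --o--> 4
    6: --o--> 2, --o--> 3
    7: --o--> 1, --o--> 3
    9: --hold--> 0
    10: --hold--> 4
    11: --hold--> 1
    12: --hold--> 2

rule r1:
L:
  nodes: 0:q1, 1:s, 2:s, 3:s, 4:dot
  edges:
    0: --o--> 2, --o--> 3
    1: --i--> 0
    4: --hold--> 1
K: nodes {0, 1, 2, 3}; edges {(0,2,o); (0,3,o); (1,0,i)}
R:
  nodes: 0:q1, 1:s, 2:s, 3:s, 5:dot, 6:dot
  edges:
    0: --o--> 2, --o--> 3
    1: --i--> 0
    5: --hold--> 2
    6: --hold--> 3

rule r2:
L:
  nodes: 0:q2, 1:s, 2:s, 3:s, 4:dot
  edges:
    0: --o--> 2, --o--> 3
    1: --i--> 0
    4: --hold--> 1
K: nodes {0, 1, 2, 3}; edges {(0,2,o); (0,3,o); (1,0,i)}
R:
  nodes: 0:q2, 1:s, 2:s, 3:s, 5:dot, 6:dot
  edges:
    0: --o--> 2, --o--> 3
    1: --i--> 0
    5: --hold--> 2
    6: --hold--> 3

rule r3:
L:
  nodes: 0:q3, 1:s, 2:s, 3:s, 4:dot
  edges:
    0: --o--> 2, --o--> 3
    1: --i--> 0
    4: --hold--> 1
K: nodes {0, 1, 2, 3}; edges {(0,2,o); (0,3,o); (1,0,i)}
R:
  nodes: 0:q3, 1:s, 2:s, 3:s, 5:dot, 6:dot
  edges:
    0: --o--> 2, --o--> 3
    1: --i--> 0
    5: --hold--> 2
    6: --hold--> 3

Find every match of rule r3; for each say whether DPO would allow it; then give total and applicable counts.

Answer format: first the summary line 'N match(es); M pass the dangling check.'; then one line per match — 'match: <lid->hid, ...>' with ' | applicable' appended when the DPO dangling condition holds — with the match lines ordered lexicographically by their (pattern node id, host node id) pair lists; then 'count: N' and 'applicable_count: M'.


2 match(es); 2 pass the dangling check.
match: 0->7, 1->2, 2->1, 3->3, 4->12 | applicable
match: 0->7, 1->2, 2->3, 3->1, 4->12 | applicable
count: 2
applicable_count: 2


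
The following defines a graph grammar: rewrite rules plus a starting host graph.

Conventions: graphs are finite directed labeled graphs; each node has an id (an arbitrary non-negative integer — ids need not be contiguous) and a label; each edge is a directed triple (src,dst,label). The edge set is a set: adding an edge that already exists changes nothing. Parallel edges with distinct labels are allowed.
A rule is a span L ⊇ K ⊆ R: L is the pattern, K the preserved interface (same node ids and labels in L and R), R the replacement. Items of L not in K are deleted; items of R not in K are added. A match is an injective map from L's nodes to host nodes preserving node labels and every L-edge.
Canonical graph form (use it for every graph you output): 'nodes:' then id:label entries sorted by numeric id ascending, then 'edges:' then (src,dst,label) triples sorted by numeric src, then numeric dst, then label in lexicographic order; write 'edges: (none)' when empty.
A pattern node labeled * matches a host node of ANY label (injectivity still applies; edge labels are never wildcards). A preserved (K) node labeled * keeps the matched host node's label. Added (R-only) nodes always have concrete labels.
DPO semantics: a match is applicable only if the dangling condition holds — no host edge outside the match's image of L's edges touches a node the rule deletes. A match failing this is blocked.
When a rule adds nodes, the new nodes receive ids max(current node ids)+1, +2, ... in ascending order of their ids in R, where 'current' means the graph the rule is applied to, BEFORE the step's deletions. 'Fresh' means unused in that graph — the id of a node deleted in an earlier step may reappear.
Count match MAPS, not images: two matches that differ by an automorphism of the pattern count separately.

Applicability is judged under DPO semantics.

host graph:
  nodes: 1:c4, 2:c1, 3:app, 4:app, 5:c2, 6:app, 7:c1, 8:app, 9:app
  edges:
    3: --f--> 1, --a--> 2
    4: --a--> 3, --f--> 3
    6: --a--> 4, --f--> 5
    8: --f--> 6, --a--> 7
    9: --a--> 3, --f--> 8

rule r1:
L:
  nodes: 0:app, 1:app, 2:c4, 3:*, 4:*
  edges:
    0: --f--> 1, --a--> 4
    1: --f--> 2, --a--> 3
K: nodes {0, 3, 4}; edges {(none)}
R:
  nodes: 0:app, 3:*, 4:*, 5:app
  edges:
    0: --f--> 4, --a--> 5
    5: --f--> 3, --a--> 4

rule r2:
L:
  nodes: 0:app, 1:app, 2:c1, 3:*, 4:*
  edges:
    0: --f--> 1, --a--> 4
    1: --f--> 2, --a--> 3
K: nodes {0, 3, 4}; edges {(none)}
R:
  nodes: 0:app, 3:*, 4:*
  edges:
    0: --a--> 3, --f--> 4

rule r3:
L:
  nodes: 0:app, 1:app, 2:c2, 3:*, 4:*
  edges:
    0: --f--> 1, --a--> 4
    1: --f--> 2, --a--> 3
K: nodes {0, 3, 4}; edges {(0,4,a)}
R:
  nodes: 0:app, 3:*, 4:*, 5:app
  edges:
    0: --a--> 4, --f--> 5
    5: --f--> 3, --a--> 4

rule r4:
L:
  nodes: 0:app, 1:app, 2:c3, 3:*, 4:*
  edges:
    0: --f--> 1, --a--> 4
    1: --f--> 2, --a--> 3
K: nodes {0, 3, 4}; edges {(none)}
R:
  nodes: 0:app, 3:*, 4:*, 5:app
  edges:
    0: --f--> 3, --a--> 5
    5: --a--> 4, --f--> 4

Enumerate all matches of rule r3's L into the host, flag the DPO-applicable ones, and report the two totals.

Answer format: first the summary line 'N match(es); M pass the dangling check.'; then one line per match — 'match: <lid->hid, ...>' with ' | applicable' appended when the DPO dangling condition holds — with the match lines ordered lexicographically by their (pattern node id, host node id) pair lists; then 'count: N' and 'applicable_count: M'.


1 match(es); 1 pass the dangling check.
match: 0->8, 1->6, 2->5, 3->4, 4->7 | applicable
count: 1
applicable_count: 1


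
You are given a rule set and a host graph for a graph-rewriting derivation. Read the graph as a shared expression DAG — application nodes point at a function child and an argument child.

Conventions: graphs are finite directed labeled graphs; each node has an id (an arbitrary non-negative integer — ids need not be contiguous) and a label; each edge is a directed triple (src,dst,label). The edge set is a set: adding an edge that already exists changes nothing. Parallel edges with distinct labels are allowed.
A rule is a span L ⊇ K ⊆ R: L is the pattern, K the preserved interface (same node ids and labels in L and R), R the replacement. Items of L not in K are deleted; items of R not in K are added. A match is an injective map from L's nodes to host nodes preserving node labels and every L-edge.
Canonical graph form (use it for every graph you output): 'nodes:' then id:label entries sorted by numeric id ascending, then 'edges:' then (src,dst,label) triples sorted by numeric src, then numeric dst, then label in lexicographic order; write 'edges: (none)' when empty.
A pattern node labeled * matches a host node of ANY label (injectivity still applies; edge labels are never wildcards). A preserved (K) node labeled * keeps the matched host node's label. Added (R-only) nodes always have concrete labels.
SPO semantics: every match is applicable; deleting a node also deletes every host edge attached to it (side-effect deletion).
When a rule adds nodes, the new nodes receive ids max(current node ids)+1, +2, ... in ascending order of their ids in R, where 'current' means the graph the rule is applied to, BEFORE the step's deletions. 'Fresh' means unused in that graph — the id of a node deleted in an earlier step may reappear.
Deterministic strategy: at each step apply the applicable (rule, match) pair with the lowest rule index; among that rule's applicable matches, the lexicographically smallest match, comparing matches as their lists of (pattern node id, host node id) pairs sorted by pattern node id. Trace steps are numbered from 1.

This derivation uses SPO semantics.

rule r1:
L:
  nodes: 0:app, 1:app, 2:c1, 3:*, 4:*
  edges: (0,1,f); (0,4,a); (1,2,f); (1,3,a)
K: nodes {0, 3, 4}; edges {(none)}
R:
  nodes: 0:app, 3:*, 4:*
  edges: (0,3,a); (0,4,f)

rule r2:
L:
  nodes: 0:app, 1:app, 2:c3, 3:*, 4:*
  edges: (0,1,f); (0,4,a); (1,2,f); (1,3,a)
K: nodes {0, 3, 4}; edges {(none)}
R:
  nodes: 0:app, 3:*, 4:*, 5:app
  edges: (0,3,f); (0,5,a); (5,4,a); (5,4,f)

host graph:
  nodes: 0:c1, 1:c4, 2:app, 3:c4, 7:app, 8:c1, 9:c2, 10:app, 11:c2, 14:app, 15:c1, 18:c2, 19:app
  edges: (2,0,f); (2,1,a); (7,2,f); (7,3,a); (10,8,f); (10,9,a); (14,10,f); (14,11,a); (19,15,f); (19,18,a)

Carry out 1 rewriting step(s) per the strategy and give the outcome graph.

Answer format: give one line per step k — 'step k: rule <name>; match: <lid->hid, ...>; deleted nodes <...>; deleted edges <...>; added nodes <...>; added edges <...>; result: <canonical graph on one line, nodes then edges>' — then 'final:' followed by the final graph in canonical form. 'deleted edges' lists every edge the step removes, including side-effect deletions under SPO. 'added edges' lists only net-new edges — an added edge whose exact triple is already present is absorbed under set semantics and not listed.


step 1: rule r1; match: 0->7, 1->2, 2->0, 3->1, 4->3; deleted nodes 0, 2; deleted edges (2,0,f); (2,1,a); (7,2,f); (7,3,a); added nodes (none); added edges (7,1,a); (7,3,f); result: nodes: 1:c4, 3:c4, 7:app, 8:c1, 9:c2, 10:app, 11:c2, 14:app, 15:c1, 18:c2, 19:app edges: (7,1,a); (7,3,f); (10,8,f); (10,9,a); (14,10,f); (14,11,a); (19,15,f); (19,18,a)
final:
nodes: 1:c4, 3:c4, 7:app, 8:c1, 9:c2, 10:app, 11:c2, 14:app, 15:c1, 18:c2, 19:app
edges: (7,1,a); (7,3,f); (10,8,f); (10,9,a); (14,10,f); (14,11,a); (19,15,f); (19,18,a)


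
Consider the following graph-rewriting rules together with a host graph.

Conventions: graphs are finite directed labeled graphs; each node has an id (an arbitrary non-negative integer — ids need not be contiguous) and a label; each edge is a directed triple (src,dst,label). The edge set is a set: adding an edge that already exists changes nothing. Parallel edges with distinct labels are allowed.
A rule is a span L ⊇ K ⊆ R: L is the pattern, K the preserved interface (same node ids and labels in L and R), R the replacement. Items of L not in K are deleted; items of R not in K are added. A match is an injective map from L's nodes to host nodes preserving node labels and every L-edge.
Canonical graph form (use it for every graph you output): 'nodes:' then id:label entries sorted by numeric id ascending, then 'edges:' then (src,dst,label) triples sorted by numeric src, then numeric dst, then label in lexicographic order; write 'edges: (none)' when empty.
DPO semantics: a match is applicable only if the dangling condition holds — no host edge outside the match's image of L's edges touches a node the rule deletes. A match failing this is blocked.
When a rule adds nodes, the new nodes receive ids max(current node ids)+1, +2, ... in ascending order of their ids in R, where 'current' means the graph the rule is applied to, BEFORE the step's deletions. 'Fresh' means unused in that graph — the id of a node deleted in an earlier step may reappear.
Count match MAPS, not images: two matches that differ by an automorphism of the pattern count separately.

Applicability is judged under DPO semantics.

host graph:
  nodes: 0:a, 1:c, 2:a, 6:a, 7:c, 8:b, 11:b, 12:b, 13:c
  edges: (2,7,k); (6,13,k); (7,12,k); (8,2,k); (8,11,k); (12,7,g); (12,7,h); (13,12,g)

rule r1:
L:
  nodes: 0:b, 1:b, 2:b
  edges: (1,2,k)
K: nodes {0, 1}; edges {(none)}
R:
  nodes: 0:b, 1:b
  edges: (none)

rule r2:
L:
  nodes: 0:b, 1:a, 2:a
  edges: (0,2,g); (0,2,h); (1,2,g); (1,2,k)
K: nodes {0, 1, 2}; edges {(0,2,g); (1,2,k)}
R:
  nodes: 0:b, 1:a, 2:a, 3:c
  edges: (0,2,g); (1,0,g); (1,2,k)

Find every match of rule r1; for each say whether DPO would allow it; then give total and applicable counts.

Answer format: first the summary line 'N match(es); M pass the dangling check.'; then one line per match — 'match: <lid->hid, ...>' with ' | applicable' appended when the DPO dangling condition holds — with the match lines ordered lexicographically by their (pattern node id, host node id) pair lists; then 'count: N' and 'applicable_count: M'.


1 match(es); 1 pass the dangling check.
match: 0->12, 1->8, 2->11 | applicable
count: 1
applicable_count: 1


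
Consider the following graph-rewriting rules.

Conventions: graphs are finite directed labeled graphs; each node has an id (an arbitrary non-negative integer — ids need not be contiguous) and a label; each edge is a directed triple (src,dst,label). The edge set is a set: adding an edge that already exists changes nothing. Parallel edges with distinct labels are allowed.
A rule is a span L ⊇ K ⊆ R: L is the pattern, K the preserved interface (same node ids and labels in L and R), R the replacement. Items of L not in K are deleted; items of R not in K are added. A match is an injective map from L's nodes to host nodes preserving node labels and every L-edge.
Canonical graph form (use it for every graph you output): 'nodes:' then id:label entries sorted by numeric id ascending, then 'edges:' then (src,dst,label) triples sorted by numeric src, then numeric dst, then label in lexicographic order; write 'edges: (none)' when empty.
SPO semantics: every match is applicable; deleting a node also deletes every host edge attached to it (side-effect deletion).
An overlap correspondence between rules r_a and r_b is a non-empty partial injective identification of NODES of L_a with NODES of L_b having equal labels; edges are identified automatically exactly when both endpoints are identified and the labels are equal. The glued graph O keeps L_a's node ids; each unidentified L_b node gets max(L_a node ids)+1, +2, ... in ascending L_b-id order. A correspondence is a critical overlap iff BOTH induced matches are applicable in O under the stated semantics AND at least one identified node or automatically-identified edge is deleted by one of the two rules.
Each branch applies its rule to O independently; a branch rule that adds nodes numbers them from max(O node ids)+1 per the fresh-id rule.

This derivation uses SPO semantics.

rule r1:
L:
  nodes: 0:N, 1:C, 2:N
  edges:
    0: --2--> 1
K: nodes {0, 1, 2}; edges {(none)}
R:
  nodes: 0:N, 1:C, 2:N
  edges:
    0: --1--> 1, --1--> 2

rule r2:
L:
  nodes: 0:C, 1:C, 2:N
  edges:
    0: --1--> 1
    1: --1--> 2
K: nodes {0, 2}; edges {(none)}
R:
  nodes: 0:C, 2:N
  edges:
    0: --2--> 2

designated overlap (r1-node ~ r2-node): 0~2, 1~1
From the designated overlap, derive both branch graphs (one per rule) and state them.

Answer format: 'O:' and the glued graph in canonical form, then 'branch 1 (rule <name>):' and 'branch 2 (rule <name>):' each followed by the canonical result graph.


O:
nodes: 0:N, 1:C, 2:N, 3:C
edges: (0,1,2); (1,0,1); (3,1,1)
branch 1 (rule r1):
nodes: 0:N, 1:C, 2:N, 3:C
edges: (0,1,1); (0,2,1); (1,0,1); (3,1,1)
branch 2 (rule r2):
nodes: 0:N, 2:N, 3:C
edges: (3,0,2)
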